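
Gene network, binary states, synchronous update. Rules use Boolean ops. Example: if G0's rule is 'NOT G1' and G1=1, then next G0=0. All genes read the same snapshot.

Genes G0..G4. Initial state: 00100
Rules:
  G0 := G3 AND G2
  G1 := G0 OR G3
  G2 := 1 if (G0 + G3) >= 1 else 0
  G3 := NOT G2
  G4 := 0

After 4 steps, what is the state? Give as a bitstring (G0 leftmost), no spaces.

Step 1: G0=G3&G2=0&1=0 G1=G0|G3=0|0=0 G2=(0+0>=1)=0 G3=NOT G2=NOT 1=0 G4=0(const) -> 00000
Step 2: G0=G3&G2=0&0=0 G1=G0|G3=0|0=0 G2=(0+0>=1)=0 G3=NOT G2=NOT 0=1 G4=0(const) -> 00010
Step 3: G0=G3&G2=1&0=0 G1=G0|G3=0|1=1 G2=(0+1>=1)=1 G3=NOT G2=NOT 0=1 G4=0(const) -> 01110
Step 4: G0=G3&G2=1&1=1 G1=G0|G3=0|1=1 G2=(0+1>=1)=1 G3=NOT G2=NOT 1=0 G4=0(const) -> 11100

11100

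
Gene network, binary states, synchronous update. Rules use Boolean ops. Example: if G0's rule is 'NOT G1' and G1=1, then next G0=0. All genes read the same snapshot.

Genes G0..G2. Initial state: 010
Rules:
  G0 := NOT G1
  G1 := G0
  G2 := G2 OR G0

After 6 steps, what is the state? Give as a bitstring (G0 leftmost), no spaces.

Step 1: G0=NOT G1=NOT 1=0 G1=G0=0 G2=G2|G0=0|0=0 -> 000
Step 2: G0=NOT G1=NOT 0=1 G1=G0=0 G2=G2|G0=0|0=0 -> 100
Step 3: G0=NOT G1=NOT 0=1 G1=G0=1 G2=G2|G0=0|1=1 -> 111
Step 4: G0=NOT G1=NOT 1=0 G1=G0=1 G2=G2|G0=1|1=1 -> 011
Step 5: G0=NOT G1=NOT 1=0 G1=G0=0 G2=G2|G0=1|0=1 -> 001
Step 6: G0=NOT G1=NOT 0=1 G1=G0=0 G2=G2|G0=1|0=1 -> 101

101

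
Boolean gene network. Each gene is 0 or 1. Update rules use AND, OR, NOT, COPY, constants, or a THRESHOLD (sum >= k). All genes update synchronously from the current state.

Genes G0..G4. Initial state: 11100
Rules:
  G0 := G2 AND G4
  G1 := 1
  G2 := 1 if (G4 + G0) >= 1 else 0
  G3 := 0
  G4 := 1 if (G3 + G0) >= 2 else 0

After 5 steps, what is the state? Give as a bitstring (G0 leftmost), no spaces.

Step 1: G0=G2&G4=1&0=0 G1=1(const) G2=(0+1>=1)=1 G3=0(const) G4=(0+1>=2)=0 -> 01100
Step 2: G0=G2&G4=1&0=0 G1=1(const) G2=(0+0>=1)=0 G3=0(const) G4=(0+0>=2)=0 -> 01000
Step 3: G0=G2&G4=0&0=0 G1=1(const) G2=(0+0>=1)=0 G3=0(const) G4=(0+0>=2)=0 -> 01000
Step 4: G0=G2&G4=0&0=0 G1=1(const) G2=(0+0>=1)=0 G3=0(const) G4=(0+0>=2)=0 -> 01000
Step 5: G0=G2&G4=0&0=0 G1=1(const) G2=(0+0>=1)=0 G3=0(const) G4=(0+0>=2)=0 -> 01000

01000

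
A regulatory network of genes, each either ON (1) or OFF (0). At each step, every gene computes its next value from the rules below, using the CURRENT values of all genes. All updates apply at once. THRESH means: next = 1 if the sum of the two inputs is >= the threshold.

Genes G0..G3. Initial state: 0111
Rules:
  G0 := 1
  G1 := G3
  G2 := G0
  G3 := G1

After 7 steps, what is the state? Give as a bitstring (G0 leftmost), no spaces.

Step 1: G0=1(const) G1=G3=1 G2=G0=0 G3=G1=1 -> 1101
Step 2: G0=1(const) G1=G3=1 G2=G0=1 G3=G1=1 -> 1111
Step 3: G0=1(const) G1=G3=1 G2=G0=1 G3=G1=1 -> 1111
Step 4: G0=1(const) G1=G3=1 G2=G0=1 G3=G1=1 -> 1111
Step 5: G0=1(const) G1=G3=1 G2=G0=1 G3=G1=1 -> 1111
Step 6: G0=1(const) G1=G3=1 G2=G0=1 G3=G1=1 -> 1111
Step 7: G0=1(const) G1=G3=1 G2=G0=1 G3=G1=1 -> 1111

1111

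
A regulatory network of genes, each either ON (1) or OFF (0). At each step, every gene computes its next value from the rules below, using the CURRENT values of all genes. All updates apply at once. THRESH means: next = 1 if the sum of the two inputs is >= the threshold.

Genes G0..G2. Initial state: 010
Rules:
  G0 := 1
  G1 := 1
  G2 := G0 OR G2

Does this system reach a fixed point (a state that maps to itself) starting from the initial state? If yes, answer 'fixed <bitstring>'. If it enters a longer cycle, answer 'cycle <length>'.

Answer: fixed 111

Derivation:
Step 0: 010
Step 1: G0=1(const) G1=1(const) G2=G0|G2=0|0=0 -> 110
Step 2: G0=1(const) G1=1(const) G2=G0|G2=1|0=1 -> 111
Step 3: G0=1(const) G1=1(const) G2=G0|G2=1|1=1 -> 111
Fixed point reached at step 2: 111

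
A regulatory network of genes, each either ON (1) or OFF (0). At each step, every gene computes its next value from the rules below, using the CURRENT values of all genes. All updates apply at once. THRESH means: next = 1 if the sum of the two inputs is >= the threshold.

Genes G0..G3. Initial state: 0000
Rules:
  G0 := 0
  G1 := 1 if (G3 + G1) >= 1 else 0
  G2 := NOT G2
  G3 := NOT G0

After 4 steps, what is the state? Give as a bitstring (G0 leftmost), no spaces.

Step 1: G0=0(const) G1=(0+0>=1)=0 G2=NOT G2=NOT 0=1 G3=NOT G0=NOT 0=1 -> 0011
Step 2: G0=0(const) G1=(1+0>=1)=1 G2=NOT G2=NOT 1=0 G3=NOT G0=NOT 0=1 -> 0101
Step 3: G0=0(const) G1=(1+1>=1)=1 G2=NOT G2=NOT 0=1 G3=NOT G0=NOT 0=1 -> 0111
Step 4: G0=0(const) G1=(1+1>=1)=1 G2=NOT G2=NOT 1=0 G3=NOT G0=NOT 0=1 -> 0101

0101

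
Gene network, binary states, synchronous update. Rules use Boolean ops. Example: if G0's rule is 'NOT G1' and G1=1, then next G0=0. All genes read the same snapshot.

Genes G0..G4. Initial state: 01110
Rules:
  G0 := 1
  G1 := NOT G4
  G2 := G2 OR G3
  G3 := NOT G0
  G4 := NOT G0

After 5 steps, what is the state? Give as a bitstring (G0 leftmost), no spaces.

Step 1: G0=1(const) G1=NOT G4=NOT 0=1 G2=G2|G3=1|1=1 G3=NOT G0=NOT 0=1 G4=NOT G0=NOT 0=1 -> 11111
Step 2: G0=1(const) G1=NOT G4=NOT 1=0 G2=G2|G3=1|1=1 G3=NOT G0=NOT 1=0 G4=NOT G0=NOT 1=0 -> 10100
Step 3: G0=1(const) G1=NOT G4=NOT 0=1 G2=G2|G3=1|0=1 G3=NOT G0=NOT 1=0 G4=NOT G0=NOT 1=0 -> 11100
Step 4: G0=1(const) G1=NOT G4=NOT 0=1 G2=G2|G3=1|0=1 G3=NOT G0=NOT 1=0 G4=NOT G0=NOT 1=0 -> 11100
Step 5: G0=1(const) G1=NOT G4=NOT 0=1 G2=G2|G3=1|0=1 G3=NOT G0=NOT 1=0 G4=NOT G0=NOT 1=0 -> 11100

11100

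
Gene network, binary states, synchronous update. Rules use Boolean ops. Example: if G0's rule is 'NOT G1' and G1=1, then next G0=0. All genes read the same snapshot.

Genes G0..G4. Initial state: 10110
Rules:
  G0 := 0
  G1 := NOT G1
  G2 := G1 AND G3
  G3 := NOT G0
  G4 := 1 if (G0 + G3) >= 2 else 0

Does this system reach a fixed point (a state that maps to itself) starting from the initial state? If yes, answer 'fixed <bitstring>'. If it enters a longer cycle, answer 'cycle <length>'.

Answer: cycle 2

Derivation:
Step 0: 10110
Step 1: G0=0(const) G1=NOT G1=NOT 0=1 G2=G1&G3=0&1=0 G3=NOT G0=NOT 1=0 G4=(1+1>=2)=1 -> 01001
Step 2: G0=0(const) G1=NOT G1=NOT 1=0 G2=G1&G3=1&0=0 G3=NOT G0=NOT 0=1 G4=(0+0>=2)=0 -> 00010
Step 3: G0=0(const) G1=NOT G1=NOT 0=1 G2=G1&G3=0&1=0 G3=NOT G0=NOT 0=1 G4=(0+1>=2)=0 -> 01010
Step 4: G0=0(const) G1=NOT G1=NOT 1=0 G2=G1&G3=1&1=1 G3=NOT G0=NOT 0=1 G4=(0+1>=2)=0 -> 00110
Step 5: G0=0(const) G1=NOT G1=NOT 0=1 G2=G1&G3=0&1=0 G3=NOT G0=NOT 0=1 G4=(0+1>=2)=0 -> 01010
Cycle of length 2 starting at step 3 -> no fixed point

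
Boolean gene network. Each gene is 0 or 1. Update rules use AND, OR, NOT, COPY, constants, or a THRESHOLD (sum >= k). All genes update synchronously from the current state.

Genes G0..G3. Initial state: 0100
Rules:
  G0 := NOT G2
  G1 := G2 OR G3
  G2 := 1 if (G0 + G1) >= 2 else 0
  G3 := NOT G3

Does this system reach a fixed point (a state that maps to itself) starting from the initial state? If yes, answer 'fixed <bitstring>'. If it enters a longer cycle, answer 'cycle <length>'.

Step 0: 0100
Step 1: G0=NOT G2=NOT 0=1 G1=G2|G3=0|0=0 G2=(0+1>=2)=0 G3=NOT G3=NOT 0=1 -> 1001
Step 2: G0=NOT G2=NOT 0=1 G1=G2|G3=0|1=1 G2=(1+0>=2)=0 G3=NOT G3=NOT 1=0 -> 1100
Step 3: G0=NOT G2=NOT 0=1 G1=G2|G3=0|0=0 G2=(1+1>=2)=1 G3=NOT G3=NOT 0=1 -> 1011
Step 4: G0=NOT G2=NOT 1=0 G1=G2|G3=1|1=1 G2=(1+0>=2)=0 G3=NOT G3=NOT 1=0 -> 0100
Cycle of length 4 starting at step 0 -> no fixed point

Answer: cycle 4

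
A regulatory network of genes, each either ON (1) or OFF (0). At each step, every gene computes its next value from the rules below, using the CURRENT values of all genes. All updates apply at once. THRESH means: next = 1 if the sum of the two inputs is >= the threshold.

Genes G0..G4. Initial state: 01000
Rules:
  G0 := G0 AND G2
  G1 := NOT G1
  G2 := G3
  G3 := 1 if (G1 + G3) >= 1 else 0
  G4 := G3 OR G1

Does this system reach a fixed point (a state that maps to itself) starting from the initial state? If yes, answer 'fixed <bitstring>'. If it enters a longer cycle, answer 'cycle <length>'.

Answer: cycle 2

Derivation:
Step 0: 01000
Step 1: G0=G0&G2=0&0=0 G1=NOT G1=NOT 1=0 G2=G3=0 G3=(1+0>=1)=1 G4=G3|G1=0|1=1 -> 00011
Step 2: G0=G0&G2=0&0=0 G1=NOT G1=NOT 0=1 G2=G3=1 G3=(0+1>=1)=1 G4=G3|G1=1|0=1 -> 01111
Step 3: G0=G0&G2=0&1=0 G1=NOT G1=NOT 1=0 G2=G3=1 G3=(1+1>=1)=1 G4=G3|G1=1|1=1 -> 00111
Step 4: G0=G0&G2=0&1=0 G1=NOT G1=NOT 0=1 G2=G3=1 G3=(0+1>=1)=1 G4=G3|G1=1|0=1 -> 01111
Cycle of length 2 starting at step 2 -> no fixed point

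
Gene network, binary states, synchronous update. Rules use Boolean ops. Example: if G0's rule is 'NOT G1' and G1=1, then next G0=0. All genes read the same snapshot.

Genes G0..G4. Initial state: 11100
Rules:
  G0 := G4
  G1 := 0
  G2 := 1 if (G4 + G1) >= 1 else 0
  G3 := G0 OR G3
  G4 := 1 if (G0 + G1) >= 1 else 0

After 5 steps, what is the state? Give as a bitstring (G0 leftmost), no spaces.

Step 1: G0=G4=0 G1=0(const) G2=(0+1>=1)=1 G3=G0|G3=1|0=1 G4=(1+1>=1)=1 -> 00111
Step 2: G0=G4=1 G1=0(const) G2=(1+0>=1)=1 G3=G0|G3=0|1=1 G4=(0+0>=1)=0 -> 10110
Step 3: G0=G4=0 G1=0(const) G2=(0+0>=1)=0 G3=G0|G3=1|1=1 G4=(1+0>=1)=1 -> 00011
Step 4: G0=G4=1 G1=0(const) G2=(1+0>=1)=1 G3=G0|G3=0|1=1 G4=(0+0>=1)=0 -> 10110
Step 5: G0=G4=0 G1=0(const) G2=(0+0>=1)=0 G3=G0|G3=1|1=1 G4=(1+0>=1)=1 -> 00011

00011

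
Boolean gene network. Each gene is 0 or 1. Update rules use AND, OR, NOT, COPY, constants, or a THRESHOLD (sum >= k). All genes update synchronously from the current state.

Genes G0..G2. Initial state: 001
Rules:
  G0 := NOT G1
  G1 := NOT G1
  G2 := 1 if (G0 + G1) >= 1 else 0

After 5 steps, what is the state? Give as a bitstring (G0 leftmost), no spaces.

Step 1: G0=NOT G1=NOT 0=1 G1=NOT G1=NOT 0=1 G2=(0+0>=1)=0 -> 110
Step 2: G0=NOT G1=NOT 1=0 G1=NOT G1=NOT 1=0 G2=(1+1>=1)=1 -> 001
Step 3: G0=NOT G1=NOT 0=1 G1=NOT G1=NOT 0=1 G2=(0+0>=1)=0 -> 110
Step 4: G0=NOT G1=NOT 1=0 G1=NOT G1=NOT 1=0 G2=(1+1>=1)=1 -> 001
Step 5: G0=NOT G1=NOT 0=1 G1=NOT G1=NOT 0=1 G2=(0+0>=1)=0 -> 110

110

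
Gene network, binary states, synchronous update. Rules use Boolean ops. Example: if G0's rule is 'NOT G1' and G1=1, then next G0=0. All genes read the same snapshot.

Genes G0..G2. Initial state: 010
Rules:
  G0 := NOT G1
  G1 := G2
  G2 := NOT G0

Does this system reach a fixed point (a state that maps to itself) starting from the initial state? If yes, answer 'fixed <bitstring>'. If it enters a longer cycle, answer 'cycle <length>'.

Answer: cycle 3

Derivation:
Step 0: 010
Step 1: G0=NOT G1=NOT 1=0 G1=G2=0 G2=NOT G0=NOT 0=1 -> 001
Step 2: G0=NOT G1=NOT 0=1 G1=G2=1 G2=NOT G0=NOT 0=1 -> 111
Step 3: G0=NOT G1=NOT 1=0 G1=G2=1 G2=NOT G0=NOT 1=0 -> 010
Cycle of length 3 starting at step 0 -> no fixed point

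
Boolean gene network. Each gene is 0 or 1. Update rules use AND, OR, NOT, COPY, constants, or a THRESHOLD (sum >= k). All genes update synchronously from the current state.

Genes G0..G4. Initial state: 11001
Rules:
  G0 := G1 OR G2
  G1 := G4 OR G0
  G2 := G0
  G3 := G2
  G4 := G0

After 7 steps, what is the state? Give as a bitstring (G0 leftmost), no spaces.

Step 1: G0=G1|G2=1|0=1 G1=G4|G0=1|1=1 G2=G0=1 G3=G2=0 G4=G0=1 -> 11101
Step 2: G0=G1|G2=1|1=1 G1=G4|G0=1|1=1 G2=G0=1 G3=G2=1 G4=G0=1 -> 11111
Step 3: G0=G1|G2=1|1=1 G1=G4|G0=1|1=1 G2=G0=1 G3=G2=1 G4=G0=1 -> 11111
Step 4: G0=G1|G2=1|1=1 G1=G4|G0=1|1=1 G2=G0=1 G3=G2=1 G4=G0=1 -> 11111
Step 5: G0=G1|G2=1|1=1 G1=G4|G0=1|1=1 G2=G0=1 G3=G2=1 G4=G0=1 -> 11111
Step 6: G0=G1|G2=1|1=1 G1=G4|G0=1|1=1 G2=G0=1 G3=G2=1 G4=G0=1 -> 11111
Step 7: G0=G1|G2=1|1=1 G1=G4|G0=1|1=1 G2=G0=1 G3=G2=1 G4=G0=1 -> 11111

11111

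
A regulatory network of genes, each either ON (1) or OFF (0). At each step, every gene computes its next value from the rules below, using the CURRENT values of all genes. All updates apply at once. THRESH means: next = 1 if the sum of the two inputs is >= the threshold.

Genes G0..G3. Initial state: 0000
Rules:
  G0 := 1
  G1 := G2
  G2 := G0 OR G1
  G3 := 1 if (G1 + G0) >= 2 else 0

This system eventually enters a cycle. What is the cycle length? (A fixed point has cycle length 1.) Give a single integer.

Answer: 1

Derivation:
Step 0: 0000
Step 1: G0=1(const) G1=G2=0 G2=G0|G1=0|0=0 G3=(0+0>=2)=0 -> 1000
Step 2: G0=1(const) G1=G2=0 G2=G0|G1=1|0=1 G3=(0+1>=2)=0 -> 1010
Step 3: G0=1(const) G1=G2=1 G2=G0|G1=1|0=1 G3=(0+1>=2)=0 -> 1110
Step 4: G0=1(const) G1=G2=1 G2=G0|G1=1|1=1 G3=(1+1>=2)=1 -> 1111
Step 5: G0=1(const) G1=G2=1 G2=G0|G1=1|1=1 G3=(1+1>=2)=1 -> 1111
State from step 5 equals state from step 4 -> cycle length 1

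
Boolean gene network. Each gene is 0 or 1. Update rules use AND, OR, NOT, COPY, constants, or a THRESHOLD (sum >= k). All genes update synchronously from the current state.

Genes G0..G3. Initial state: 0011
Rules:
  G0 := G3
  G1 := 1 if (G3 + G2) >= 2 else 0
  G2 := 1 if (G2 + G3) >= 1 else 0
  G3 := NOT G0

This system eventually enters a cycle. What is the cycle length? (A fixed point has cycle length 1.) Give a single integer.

Step 0: 0011
Step 1: G0=G3=1 G1=(1+1>=2)=1 G2=(1+1>=1)=1 G3=NOT G0=NOT 0=1 -> 1111
Step 2: G0=G3=1 G1=(1+1>=2)=1 G2=(1+1>=1)=1 G3=NOT G0=NOT 1=0 -> 1110
Step 3: G0=G3=0 G1=(0+1>=2)=0 G2=(1+0>=1)=1 G3=NOT G0=NOT 1=0 -> 0010
Step 4: G0=G3=0 G1=(0+1>=2)=0 G2=(1+0>=1)=1 G3=NOT G0=NOT 0=1 -> 0011
State from step 4 equals state from step 0 -> cycle length 4

Answer: 4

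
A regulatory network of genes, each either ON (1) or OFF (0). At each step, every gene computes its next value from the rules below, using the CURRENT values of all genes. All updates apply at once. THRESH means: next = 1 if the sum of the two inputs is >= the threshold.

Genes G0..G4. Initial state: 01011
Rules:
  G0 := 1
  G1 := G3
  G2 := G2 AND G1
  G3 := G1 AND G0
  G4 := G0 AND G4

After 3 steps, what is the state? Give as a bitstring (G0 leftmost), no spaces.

Step 1: G0=1(const) G1=G3=1 G2=G2&G1=0&1=0 G3=G1&G0=1&0=0 G4=G0&G4=0&1=0 -> 11000
Step 2: G0=1(const) G1=G3=0 G2=G2&G1=0&1=0 G3=G1&G0=1&1=1 G4=G0&G4=1&0=0 -> 10010
Step 3: G0=1(const) G1=G3=1 G2=G2&G1=0&0=0 G3=G1&G0=0&1=0 G4=G0&G4=1&0=0 -> 11000

11000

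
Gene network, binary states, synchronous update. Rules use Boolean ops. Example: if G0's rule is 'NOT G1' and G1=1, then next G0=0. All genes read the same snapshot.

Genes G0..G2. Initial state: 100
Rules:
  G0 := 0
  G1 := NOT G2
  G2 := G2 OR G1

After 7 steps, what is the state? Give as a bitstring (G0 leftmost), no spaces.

Step 1: G0=0(const) G1=NOT G2=NOT 0=1 G2=G2|G1=0|0=0 -> 010
Step 2: G0=0(const) G1=NOT G2=NOT 0=1 G2=G2|G1=0|1=1 -> 011
Step 3: G0=0(const) G1=NOT G2=NOT 1=0 G2=G2|G1=1|1=1 -> 001
Step 4: G0=0(const) G1=NOT G2=NOT 1=0 G2=G2|G1=1|0=1 -> 001
Step 5: G0=0(const) G1=NOT G2=NOT 1=0 G2=G2|G1=1|0=1 -> 001
Step 6: G0=0(const) G1=NOT G2=NOT 1=0 G2=G2|G1=1|0=1 -> 001
Step 7: G0=0(const) G1=NOT G2=NOT 1=0 G2=G2|G1=1|0=1 -> 001

001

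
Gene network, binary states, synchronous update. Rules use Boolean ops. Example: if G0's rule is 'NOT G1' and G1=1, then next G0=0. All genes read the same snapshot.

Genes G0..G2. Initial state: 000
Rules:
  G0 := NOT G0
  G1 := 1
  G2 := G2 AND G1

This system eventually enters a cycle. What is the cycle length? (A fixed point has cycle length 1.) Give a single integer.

Answer: 2

Derivation:
Step 0: 000
Step 1: G0=NOT G0=NOT 0=1 G1=1(const) G2=G2&G1=0&0=0 -> 110
Step 2: G0=NOT G0=NOT 1=0 G1=1(const) G2=G2&G1=0&1=0 -> 010
Step 3: G0=NOT G0=NOT 0=1 G1=1(const) G2=G2&G1=0&1=0 -> 110
State from step 3 equals state from step 1 -> cycle length 2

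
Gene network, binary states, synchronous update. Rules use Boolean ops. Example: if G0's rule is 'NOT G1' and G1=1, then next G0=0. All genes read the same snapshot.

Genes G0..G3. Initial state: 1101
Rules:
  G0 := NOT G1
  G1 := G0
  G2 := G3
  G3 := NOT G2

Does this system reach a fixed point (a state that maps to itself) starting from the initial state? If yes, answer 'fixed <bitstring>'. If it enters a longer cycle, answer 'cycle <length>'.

Answer: cycle 4

Derivation:
Step 0: 1101
Step 1: G0=NOT G1=NOT 1=0 G1=G0=1 G2=G3=1 G3=NOT G2=NOT 0=1 -> 0111
Step 2: G0=NOT G1=NOT 1=0 G1=G0=0 G2=G3=1 G3=NOT G2=NOT 1=0 -> 0010
Step 3: G0=NOT G1=NOT 0=1 G1=G0=0 G2=G3=0 G3=NOT G2=NOT 1=0 -> 1000
Step 4: G0=NOT G1=NOT 0=1 G1=G0=1 G2=G3=0 G3=NOT G2=NOT 0=1 -> 1101
Cycle of length 4 starting at step 0 -> no fixed point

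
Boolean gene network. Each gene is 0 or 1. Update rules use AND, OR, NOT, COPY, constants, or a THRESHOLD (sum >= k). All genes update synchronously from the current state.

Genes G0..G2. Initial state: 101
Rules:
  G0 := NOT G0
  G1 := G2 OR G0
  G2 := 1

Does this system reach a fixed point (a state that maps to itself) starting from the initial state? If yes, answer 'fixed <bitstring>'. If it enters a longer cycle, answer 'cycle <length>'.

Step 0: 101
Step 1: G0=NOT G0=NOT 1=0 G1=G2|G0=1|1=1 G2=1(const) -> 011
Step 2: G0=NOT G0=NOT 0=1 G1=G2|G0=1|0=1 G2=1(const) -> 111
Step 3: G0=NOT G0=NOT 1=0 G1=G2|G0=1|1=1 G2=1(const) -> 011
Cycle of length 2 starting at step 1 -> no fixed point

Answer: cycle 2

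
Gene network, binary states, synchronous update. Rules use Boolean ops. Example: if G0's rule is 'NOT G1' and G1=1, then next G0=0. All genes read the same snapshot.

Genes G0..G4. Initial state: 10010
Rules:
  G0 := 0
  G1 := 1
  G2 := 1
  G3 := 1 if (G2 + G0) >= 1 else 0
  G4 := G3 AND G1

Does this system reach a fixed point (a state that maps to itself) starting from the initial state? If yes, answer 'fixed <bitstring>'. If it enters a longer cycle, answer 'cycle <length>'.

Step 0: 10010
Step 1: G0=0(const) G1=1(const) G2=1(const) G3=(0+1>=1)=1 G4=G3&G1=1&0=0 -> 01110
Step 2: G0=0(const) G1=1(const) G2=1(const) G3=(1+0>=1)=1 G4=G3&G1=1&1=1 -> 01111
Step 3: G0=0(const) G1=1(const) G2=1(const) G3=(1+0>=1)=1 G4=G3&G1=1&1=1 -> 01111
Fixed point reached at step 2: 01111

Answer: fixed 01111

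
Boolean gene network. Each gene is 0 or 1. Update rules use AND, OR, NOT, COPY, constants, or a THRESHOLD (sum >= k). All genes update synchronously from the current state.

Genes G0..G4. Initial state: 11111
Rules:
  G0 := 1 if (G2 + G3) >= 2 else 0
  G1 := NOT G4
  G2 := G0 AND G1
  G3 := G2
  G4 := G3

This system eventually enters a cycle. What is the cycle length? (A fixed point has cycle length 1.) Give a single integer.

Step 0: 11111
Step 1: G0=(1+1>=2)=1 G1=NOT G4=NOT 1=0 G2=G0&G1=1&1=1 G3=G2=1 G4=G3=1 -> 10111
Step 2: G0=(1+1>=2)=1 G1=NOT G4=NOT 1=0 G2=G0&G1=1&0=0 G3=G2=1 G4=G3=1 -> 10011
Step 3: G0=(0+1>=2)=0 G1=NOT G4=NOT 1=0 G2=G0&G1=1&0=0 G3=G2=0 G4=G3=1 -> 00001
Step 4: G0=(0+0>=2)=0 G1=NOT G4=NOT 1=0 G2=G0&G1=0&0=0 G3=G2=0 G4=G3=0 -> 00000
Step 5: G0=(0+0>=2)=0 G1=NOT G4=NOT 0=1 G2=G0&G1=0&0=0 G3=G2=0 G4=G3=0 -> 01000
Step 6: G0=(0+0>=2)=0 G1=NOT G4=NOT 0=1 G2=G0&G1=0&1=0 G3=G2=0 G4=G3=0 -> 01000
State from step 6 equals state from step 5 -> cycle length 1

Answer: 1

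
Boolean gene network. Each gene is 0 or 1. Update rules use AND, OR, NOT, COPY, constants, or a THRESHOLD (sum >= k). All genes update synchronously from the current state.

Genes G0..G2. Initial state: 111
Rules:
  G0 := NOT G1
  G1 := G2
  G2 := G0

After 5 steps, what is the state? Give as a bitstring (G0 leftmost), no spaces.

Step 1: G0=NOT G1=NOT 1=0 G1=G2=1 G2=G0=1 -> 011
Step 2: G0=NOT G1=NOT 1=0 G1=G2=1 G2=G0=0 -> 010
Step 3: G0=NOT G1=NOT 1=0 G1=G2=0 G2=G0=0 -> 000
Step 4: G0=NOT G1=NOT 0=1 G1=G2=0 G2=G0=0 -> 100
Step 5: G0=NOT G1=NOT 0=1 G1=G2=0 G2=G0=1 -> 101

101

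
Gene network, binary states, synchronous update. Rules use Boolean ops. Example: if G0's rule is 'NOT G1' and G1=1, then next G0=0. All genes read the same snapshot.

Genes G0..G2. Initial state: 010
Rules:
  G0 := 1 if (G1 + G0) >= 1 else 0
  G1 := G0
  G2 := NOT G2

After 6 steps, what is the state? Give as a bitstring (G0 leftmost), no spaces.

Step 1: G0=(1+0>=1)=1 G1=G0=0 G2=NOT G2=NOT 0=1 -> 101
Step 2: G0=(0+1>=1)=1 G1=G0=1 G2=NOT G2=NOT 1=0 -> 110
Step 3: G0=(1+1>=1)=1 G1=G0=1 G2=NOT G2=NOT 0=1 -> 111
Step 4: G0=(1+1>=1)=1 G1=G0=1 G2=NOT G2=NOT 1=0 -> 110
Step 5: G0=(1+1>=1)=1 G1=G0=1 G2=NOT G2=NOT 0=1 -> 111
Step 6: G0=(1+1>=1)=1 G1=G0=1 G2=NOT G2=NOT 1=0 -> 110

110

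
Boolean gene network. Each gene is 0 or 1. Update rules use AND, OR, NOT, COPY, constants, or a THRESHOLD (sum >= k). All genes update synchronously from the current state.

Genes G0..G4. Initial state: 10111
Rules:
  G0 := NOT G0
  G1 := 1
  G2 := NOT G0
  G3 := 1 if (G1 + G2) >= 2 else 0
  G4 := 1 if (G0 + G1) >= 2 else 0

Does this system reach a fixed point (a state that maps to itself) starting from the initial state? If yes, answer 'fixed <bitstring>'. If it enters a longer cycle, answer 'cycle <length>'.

Step 0: 10111
Step 1: G0=NOT G0=NOT 1=0 G1=1(const) G2=NOT G0=NOT 1=0 G3=(0+1>=2)=0 G4=(1+0>=2)=0 -> 01000
Step 2: G0=NOT G0=NOT 0=1 G1=1(const) G2=NOT G0=NOT 0=1 G3=(1+0>=2)=0 G4=(0+1>=2)=0 -> 11100
Step 3: G0=NOT G0=NOT 1=0 G1=1(const) G2=NOT G0=NOT 1=0 G3=(1+1>=2)=1 G4=(1+1>=2)=1 -> 01011
Step 4: G0=NOT G0=NOT 0=1 G1=1(const) G2=NOT G0=NOT 0=1 G3=(1+0>=2)=0 G4=(0+1>=2)=0 -> 11100
Cycle of length 2 starting at step 2 -> no fixed point

Answer: cycle 2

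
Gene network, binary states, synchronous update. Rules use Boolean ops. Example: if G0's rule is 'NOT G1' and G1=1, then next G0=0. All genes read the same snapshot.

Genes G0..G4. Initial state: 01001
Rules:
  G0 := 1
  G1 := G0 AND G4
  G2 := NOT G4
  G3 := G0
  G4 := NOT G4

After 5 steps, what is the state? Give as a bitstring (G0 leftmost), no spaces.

Step 1: G0=1(const) G1=G0&G4=0&1=0 G2=NOT G4=NOT 1=0 G3=G0=0 G4=NOT G4=NOT 1=0 -> 10000
Step 2: G0=1(const) G1=G0&G4=1&0=0 G2=NOT G4=NOT 0=1 G3=G0=1 G4=NOT G4=NOT 0=1 -> 10111
Step 3: G0=1(const) G1=G0&G4=1&1=1 G2=NOT G4=NOT 1=0 G3=G0=1 G4=NOT G4=NOT 1=0 -> 11010
Step 4: G0=1(const) G1=G0&G4=1&0=0 G2=NOT G4=NOT 0=1 G3=G0=1 G4=NOT G4=NOT 0=1 -> 10111
Step 5: G0=1(const) G1=G0&G4=1&1=1 G2=NOT G4=NOT 1=0 G3=G0=1 G4=NOT G4=NOT 1=0 -> 11010

11010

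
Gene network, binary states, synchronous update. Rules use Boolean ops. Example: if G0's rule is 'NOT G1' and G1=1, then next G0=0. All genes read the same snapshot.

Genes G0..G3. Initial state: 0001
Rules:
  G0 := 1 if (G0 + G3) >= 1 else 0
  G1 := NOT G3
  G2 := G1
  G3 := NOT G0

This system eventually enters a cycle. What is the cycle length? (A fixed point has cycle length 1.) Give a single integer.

Step 0: 0001
Step 1: G0=(0+1>=1)=1 G1=NOT G3=NOT 1=0 G2=G1=0 G3=NOT G0=NOT 0=1 -> 1001
Step 2: G0=(1+1>=1)=1 G1=NOT G3=NOT 1=0 G2=G1=0 G3=NOT G0=NOT 1=0 -> 1000
Step 3: G0=(1+0>=1)=1 G1=NOT G3=NOT 0=1 G2=G1=0 G3=NOT G0=NOT 1=0 -> 1100
Step 4: G0=(1+0>=1)=1 G1=NOT G3=NOT 0=1 G2=G1=1 G3=NOT G0=NOT 1=0 -> 1110
Step 5: G0=(1+0>=1)=1 G1=NOT G3=NOT 0=1 G2=G1=1 G3=NOT G0=NOT 1=0 -> 1110
State from step 5 equals state from step 4 -> cycle length 1

Answer: 1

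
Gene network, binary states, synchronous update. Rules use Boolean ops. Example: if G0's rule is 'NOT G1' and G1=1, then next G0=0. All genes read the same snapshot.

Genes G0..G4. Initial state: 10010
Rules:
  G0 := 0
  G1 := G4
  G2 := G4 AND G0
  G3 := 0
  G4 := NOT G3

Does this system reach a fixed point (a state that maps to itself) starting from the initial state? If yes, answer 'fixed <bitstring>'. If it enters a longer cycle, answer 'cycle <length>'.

Answer: fixed 01001

Derivation:
Step 0: 10010
Step 1: G0=0(const) G1=G4=0 G2=G4&G0=0&1=0 G3=0(const) G4=NOT G3=NOT 1=0 -> 00000
Step 2: G0=0(const) G1=G4=0 G2=G4&G0=0&0=0 G3=0(const) G4=NOT G3=NOT 0=1 -> 00001
Step 3: G0=0(const) G1=G4=1 G2=G4&G0=1&0=0 G3=0(const) G4=NOT G3=NOT 0=1 -> 01001
Step 4: G0=0(const) G1=G4=1 G2=G4&G0=1&0=0 G3=0(const) G4=NOT G3=NOT 0=1 -> 01001
Fixed point reached at step 3: 01001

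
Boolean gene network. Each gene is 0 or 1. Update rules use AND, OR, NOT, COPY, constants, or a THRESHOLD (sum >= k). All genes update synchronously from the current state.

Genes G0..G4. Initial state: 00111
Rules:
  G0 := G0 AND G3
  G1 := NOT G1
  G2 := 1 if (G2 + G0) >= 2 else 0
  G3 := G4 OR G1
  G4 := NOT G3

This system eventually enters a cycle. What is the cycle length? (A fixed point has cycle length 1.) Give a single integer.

Answer: 4

Derivation:
Step 0: 00111
Step 1: G0=G0&G3=0&1=0 G1=NOT G1=NOT 0=1 G2=(1+0>=2)=0 G3=G4|G1=1|0=1 G4=NOT G3=NOT 1=0 -> 01010
Step 2: G0=G0&G3=0&1=0 G1=NOT G1=NOT 1=0 G2=(0+0>=2)=0 G3=G4|G1=0|1=1 G4=NOT G3=NOT 1=0 -> 00010
Step 3: G0=G0&G3=0&1=0 G1=NOT G1=NOT 0=1 G2=(0+0>=2)=0 G3=G4|G1=0|0=0 G4=NOT G3=NOT 1=0 -> 01000
Step 4: G0=G0&G3=0&0=0 G1=NOT G1=NOT 1=0 G2=(0+0>=2)=0 G3=G4|G1=0|1=1 G4=NOT G3=NOT 0=1 -> 00011
Step 5: G0=G0&G3=0&1=0 G1=NOT G1=NOT 0=1 G2=(0+0>=2)=0 G3=G4|G1=1|0=1 G4=NOT G3=NOT 1=0 -> 01010
State from step 5 equals state from step 1 -> cycle length 4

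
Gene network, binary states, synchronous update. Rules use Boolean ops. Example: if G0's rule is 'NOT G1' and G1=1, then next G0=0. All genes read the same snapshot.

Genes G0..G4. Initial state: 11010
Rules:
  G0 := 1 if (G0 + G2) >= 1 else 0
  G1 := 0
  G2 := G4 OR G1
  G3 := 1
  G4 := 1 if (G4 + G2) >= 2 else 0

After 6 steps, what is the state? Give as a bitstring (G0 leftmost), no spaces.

Step 1: G0=(1+0>=1)=1 G1=0(const) G2=G4|G1=0|1=1 G3=1(const) G4=(0+0>=2)=0 -> 10110
Step 2: G0=(1+1>=1)=1 G1=0(const) G2=G4|G1=0|0=0 G3=1(const) G4=(0+1>=2)=0 -> 10010
Step 3: G0=(1+0>=1)=1 G1=0(const) G2=G4|G1=0|0=0 G3=1(const) G4=(0+0>=2)=0 -> 10010
Step 4: G0=(1+0>=1)=1 G1=0(const) G2=G4|G1=0|0=0 G3=1(const) G4=(0+0>=2)=0 -> 10010
Step 5: G0=(1+0>=1)=1 G1=0(const) G2=G4|G1=0|0=0 G3=1(const) G4=(0+0>=2)=0 -> 10010
Step 6: G0=(1+0>=1)=1 G1=0(const) G2=G4|G1=0|0=0 G3=1(const) G4=(0+0>=2)=0 -> 10010

10010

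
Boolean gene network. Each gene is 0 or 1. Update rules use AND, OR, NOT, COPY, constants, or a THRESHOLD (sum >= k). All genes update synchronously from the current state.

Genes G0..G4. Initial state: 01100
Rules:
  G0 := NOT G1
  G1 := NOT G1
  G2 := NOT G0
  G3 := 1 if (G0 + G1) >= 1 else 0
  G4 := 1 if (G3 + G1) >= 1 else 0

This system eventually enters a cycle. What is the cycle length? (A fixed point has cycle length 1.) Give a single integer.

Answer: 2

Derivation:
Step 0: 01100
Step 1: G0=NOT G1=NOT 1=0 G1=NOT G1=NOT 1=0 G2=NOT G0=NOT 0=1 G3=(0+1>=1)=1 G4=(0+1>=1)=1 -> 00111
Step 2: G0=NOT G1=NOT 0=1 G1=NOT G1=NOT 0=1 G2=NOT G0=NOT 0=1 G3=(0+0>=1)=0 G4=(1+0>=1)=1 -> 11101
Step 3: G0=NOT G1=NOT 1=0 G1=NOT G1=NOT 1=0 G2=NOT G0=NOT 1=0 G3=(1+1>=1)=1 G4=(0+1>=1)=1 -> 00011
Step 4: G0=NOT G1=NOT 0=1 G1=NOT G1=NOT 0=1 G2=NOT G0=NOT 0=1 G3=(0+0>=1)=0 G4=(1+0>=1)=1 -> 11101
State from step 4 equals state from step 2 -> cycle length 2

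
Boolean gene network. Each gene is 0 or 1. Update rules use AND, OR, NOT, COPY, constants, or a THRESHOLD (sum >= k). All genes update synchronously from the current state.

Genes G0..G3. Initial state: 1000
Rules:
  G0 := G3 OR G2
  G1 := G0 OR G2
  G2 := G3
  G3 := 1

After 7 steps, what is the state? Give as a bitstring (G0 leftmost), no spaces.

Step 1: G0=G3|G2=0|0=0 G1=G0|G2=1|0=1 G2=G3=0 G3=1(const) -> 0101
Step 2: G0=G3|G2=1|0=1 G1=G0|G2=0|0=0 G2=G3=1 G3=1(const) -> 1011
Step 3: G0=G3|G2=1|1=1 G1=G0|G2=1|1=1 G2=G3=1 G3=1(const) -> 1111
Step 4: G0=G3|G2=1|1=1 G1=G0|G2=1|1=1 G2=G3=1 G3=1(const) -> 1111
Step 5: G0=G3|G2=1|1=1 G1=G0|G2=1|1=1 G2=G3=1 G3=1(const) -> 1111
Step 6: G0=G3|G2=1|1=1 G1=G0|G2=1|1=1 G2=G3=1 G3=1(const) -> 1111
Step 7: G0=G3|G2=1|1=1 G1=G0|G2=1|1=1 G2=G3=1 G3=1(const) -> 1111

1111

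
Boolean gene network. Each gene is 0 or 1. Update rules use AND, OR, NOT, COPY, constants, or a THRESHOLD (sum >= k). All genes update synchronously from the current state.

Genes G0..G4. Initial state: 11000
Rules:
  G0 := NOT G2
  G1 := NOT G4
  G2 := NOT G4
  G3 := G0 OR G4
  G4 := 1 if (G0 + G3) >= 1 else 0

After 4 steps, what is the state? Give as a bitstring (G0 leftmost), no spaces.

Step 1: G0=NOT G2=NOT 0=1 G1=NOT G4=NOT 0=1 G2=NOT G4=NOT 0=1 G3=G0|G4=1|0=1 G4=(1+0>=1)=1 -> 11111
Step 2: G0=NOT G2=NOT 1=0 G1=NOT G4=NOT 1=0 G2=NOT G4=NOT 1=0 G3=G0|G4=1|1=1 G4=(1+1>=1)=1 -> 00011
Step 3: G0=NOT G2=NOT 0=1 G1=NOT G4=NOT 1=0 G2=NOT G4=NOT 1=0 G3=G0|G4=0|1=1 G4=(0+1>=1)=1 -> 10011
Step 4: G0=NOT G2=NOT 0=1 G1=NOT G4=NOT 1=0 G2=NOT G4=NOT 1=0 G3=G0|G4=1|1=1 G4=(1+1>=1)=1 -> 10011

10011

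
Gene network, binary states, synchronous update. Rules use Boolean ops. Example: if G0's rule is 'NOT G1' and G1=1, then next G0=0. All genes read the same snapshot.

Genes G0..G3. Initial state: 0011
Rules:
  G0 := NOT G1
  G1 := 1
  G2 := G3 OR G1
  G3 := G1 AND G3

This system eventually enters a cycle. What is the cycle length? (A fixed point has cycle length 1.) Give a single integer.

Answer: 1

Derivation:
Step 0: 0011
Step 1: G0=NOT G1=NOT 0=1 G1=1(const) G2=G3|G1=1|0=1 G3=G1&G3=0&1=0 -> 1110
Step 2: G0=NOT G1=NOT 1=0 G1=1(const) G2=G3|G1=0|1=1 G3=G1&G3=1&0=0 -> 0110
Step 3: G0=NOT G1=NOT 1=0 G1=1(const) G2=G3|G1=0|1=1 G3=G1&G3=1&0=0 -> 0110
State from step 3 equals state from step 2 -> cycle length 1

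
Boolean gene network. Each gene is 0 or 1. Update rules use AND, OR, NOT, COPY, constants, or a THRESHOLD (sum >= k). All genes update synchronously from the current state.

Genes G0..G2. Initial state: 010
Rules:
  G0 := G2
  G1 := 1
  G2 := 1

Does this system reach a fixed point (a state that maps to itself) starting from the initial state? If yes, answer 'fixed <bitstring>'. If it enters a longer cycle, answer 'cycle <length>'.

Step 0: 010
Step 1: G0=G2=0 G1=1(const) G2=1(const) -> 011
Step 2: G0=G2=1 G1=1(const) G2=1(const) -> 111
Step 3: G0=G2=1 G1=1(const) G2=1(const) -> 111
Fixed point reached at step 2: 111

Answer: fixed 111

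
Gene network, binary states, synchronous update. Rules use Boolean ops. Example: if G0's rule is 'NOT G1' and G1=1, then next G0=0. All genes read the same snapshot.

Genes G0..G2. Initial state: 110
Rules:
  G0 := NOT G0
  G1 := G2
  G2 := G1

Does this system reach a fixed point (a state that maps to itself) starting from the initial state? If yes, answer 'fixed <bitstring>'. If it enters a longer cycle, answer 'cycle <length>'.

Answer: cycle 2

Derivation:
Step 0: 110
Step 1: G0=NOT G0=NOT 1=0 G1=G2=0 G2=G1=1 -> 001
Step 2: G0=NOT G0=NOT 0=1 G1=G2=1 G2=G1=0 -> 110
Cycle of length 2 starting at step 0 -> no fixed point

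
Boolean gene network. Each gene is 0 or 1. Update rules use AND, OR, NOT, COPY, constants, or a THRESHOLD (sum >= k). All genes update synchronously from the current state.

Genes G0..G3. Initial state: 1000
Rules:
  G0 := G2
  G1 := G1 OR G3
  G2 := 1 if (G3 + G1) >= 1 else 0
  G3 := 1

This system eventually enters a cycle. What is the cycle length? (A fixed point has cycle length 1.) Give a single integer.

Step 0: 1000
Step 1: G0=G2=0 G1=G1|G3=0|0=0 G2=(0+0>=1)=0 G3=1(const) -> 0001
Step 2: G0=G2=0 G1=G1|G3=0|1=1 G2=(1+0>=1)=1 G3=1(const) -> 0111
Step 3: G0=G2=1 G1=G1|G3=1|1=1 G2=(1+1>=1)=1 G3=1(const) -> 1111
Step 4: G0=G2=1 G1=G1|G3=1|1=1 G2=(1+1>=1)=1 G3=1(const) -> 1111
State from step 4 equals state from step 3 -> cycle length 1

Answer: 1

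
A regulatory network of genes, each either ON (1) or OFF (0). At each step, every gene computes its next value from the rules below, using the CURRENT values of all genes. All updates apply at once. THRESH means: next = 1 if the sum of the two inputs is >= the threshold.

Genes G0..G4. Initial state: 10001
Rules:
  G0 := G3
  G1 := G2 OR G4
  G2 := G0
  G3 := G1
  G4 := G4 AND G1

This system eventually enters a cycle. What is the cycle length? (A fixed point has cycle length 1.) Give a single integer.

Step 0: 10001
Step 1: G0=G3=0 G1=G2|G4=0|1=1 G2=G0=1 G3=G1=0 G4=G4&G1=1&0=0 -> 01100
Step 2: G0=G3=0 G1=G2|G4=1|0=1 G2=G0=0 G3=G1=1 G4=G4&G1=0&1=0 -> 01010
Step 3: G0=G3=1 G1=G2|G4=0|0=0 G2=G0=0 G3=G1=1 G4=G4&G1=0&1=0 -> 10010
Step 4: G0=G3=1 G1=G2|G4=0|0=0 G2=G0=1 G3=G1=0 G4=G4&G1=0&0=0 -> 10100
Step 5: G0=G3=0 G1=G2|G4=1|0=1 G2=G0=1 G3=G1=0 G4=G4&G1=0&0=0 -> 01100
State from step 5 equals state from step 1 -> cycle length 4

Answer: 4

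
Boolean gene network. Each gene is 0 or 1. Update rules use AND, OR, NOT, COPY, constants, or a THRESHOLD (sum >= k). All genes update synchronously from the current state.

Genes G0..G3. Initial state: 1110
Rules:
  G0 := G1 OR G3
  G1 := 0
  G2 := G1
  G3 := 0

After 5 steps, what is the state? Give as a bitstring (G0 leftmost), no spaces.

Step 1: G0=G1|G3=1|0=1 G1=0(const) G2=G1=1 G3=0(const) -> 1010
Step 2: G0=G1|G3=0|0=0 G1=0(const) G2=G1=0 G3=0(const) -> 0000
Step 3: G0=G1|G3=0|0=0 G1=0(const) G2=G1=0 G3=0(const) -> 0000
Step 4: G0=G1|G3=0|0=0 G1=0(const) G2=G1=0 G3=0(const) -> 0000
Step 5: G0=G1|G3=0|0=0 G1=0(const) G2=G1=0 G3=0(const) -> 0000

0000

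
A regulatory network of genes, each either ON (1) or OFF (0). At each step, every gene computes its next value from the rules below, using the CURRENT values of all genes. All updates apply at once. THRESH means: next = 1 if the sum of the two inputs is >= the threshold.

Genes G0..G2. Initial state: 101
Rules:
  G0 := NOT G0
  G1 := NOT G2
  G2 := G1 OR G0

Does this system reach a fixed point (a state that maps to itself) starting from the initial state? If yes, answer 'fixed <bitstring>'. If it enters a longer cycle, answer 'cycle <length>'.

Answer: cycle 4

Derivation:
Step 0: 101
Step 1: G0=NOT G0=NOT 1=0 G1=NOT G2=NOT 1=0 G2=G1|G0=0|1=1 -> 001
Step 2: G0=NOT G0=NOT 0=1 G1=NOT G2=NOT 1=0 G2=G1|G0=0|0=0 -> 100
Step 3: G0=NOT G0=NOT 1=0 G1=NOT G2=NOT 0=1 G2=G1|G0=0|1=1 -> 011
Step 4: G0=NOT G0=NOT 0=1 G1=NOT G2=NOT 1=0 G2=G1|G0=1|0=1 -> 101
Cycle of length 4 starting at step 0 -> no fixed point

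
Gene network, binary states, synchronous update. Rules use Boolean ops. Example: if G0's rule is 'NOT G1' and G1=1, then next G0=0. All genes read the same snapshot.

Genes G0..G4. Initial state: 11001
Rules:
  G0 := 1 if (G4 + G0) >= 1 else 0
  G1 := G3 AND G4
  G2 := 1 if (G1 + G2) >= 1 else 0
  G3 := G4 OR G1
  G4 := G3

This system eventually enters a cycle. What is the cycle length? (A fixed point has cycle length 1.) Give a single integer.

Step 0: 11001
Step 1: G0=(1+1>=1)=1 G1=G3&G4=0&1=0 G2=(1+0>=1)=1 G3=G4|G1=1|1=1 G4=G3=0 -> 10110
Step 2: G0=(0+1>=1)=1 G1=G3&G4=1&0=0 G2=(0+1>=1)=1 G3=G4|G1=0|0=0 G4=G3=1 -> 10101
Step 3: G0=(1+1>=1)=1 G1=G3&G4=0&1=0 G2=(0+1>=1)=1 G3=G4|G1=1|0=1 G4=G3=0 -> 10110
State from step 3 equals state from step 1 -> cycle length 2

Answer: 2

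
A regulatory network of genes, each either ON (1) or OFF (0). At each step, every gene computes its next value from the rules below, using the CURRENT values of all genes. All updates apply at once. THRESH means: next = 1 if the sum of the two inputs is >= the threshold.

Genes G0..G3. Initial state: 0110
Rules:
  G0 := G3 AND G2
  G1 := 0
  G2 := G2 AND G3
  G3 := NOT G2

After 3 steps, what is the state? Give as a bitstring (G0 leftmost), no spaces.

Step 1: G0=G3&G2=0&1=0 G1=0(const) G2=G2&G3=1&0=0 G3=NOT G2=NOT 1=0 -> 0000
Step 2: G0=G3&G2=0&0=0 G1=0(const) G2=G2&G3=0&0=0 G3=NOT G2=NOT 0=1 -> 0001
Step 3: G0=G3&G2=1&0=0 G1=0(const) G2=G2&G3=0&1=0 G3=NOT G2=NOT 0=1 -> 0001

0001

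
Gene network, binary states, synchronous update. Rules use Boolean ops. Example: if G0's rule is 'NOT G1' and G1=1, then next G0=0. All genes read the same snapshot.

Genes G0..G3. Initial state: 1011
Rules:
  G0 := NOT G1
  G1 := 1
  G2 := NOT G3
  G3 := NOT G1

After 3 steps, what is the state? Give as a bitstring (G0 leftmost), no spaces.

Step 1: G0=NOT G1=NOT 0=1 G1=1(const) G2=NOT G3=NOT 1=0 G3=NOT G1=NOT 0=1 -> 1101
Step 2: G0=NOT G1=NOT 1=0 G1=1(const) G2=NOT G3=NOT 1=0 G3=NOT G1=NOT 1=0 -> 0100
Step 3: G0=NOT G1=NOT 1=0 G1=1(const) G2=NOT G3=NOT 0=1 G3=NOT G1=NOT 1=0 -> 0110

0110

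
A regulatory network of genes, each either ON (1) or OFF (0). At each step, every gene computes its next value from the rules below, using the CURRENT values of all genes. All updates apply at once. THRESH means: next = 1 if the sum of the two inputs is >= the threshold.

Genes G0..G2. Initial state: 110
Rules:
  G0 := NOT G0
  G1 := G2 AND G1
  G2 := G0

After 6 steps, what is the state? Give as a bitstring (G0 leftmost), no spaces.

Step 1: G0=NOT G0=NOT 1=0 G1=G2&G1=0&1=0 G2=G0=1 -> 001
Step 2: G0=NOT G0=NOT 0=1 G1=G2&G1=1&0=0 G2=G0=0 -> 100
Step 3: G0=NOT G0=NOT 1=0 G1=G2&G1=0&0=0 G2=G0=1 -> 001
Step 4: G0=NOT G0=NOT 0=1 G1=G2&G1=1&0=0 G2=G0=0 -> 100
Step 5: G0=NOT G0=NOT 1=0 G1=G2&G1=0&0=0 G2=G0=1 -> 001
Step 6: G0=NOT G0=NOT 0=1 G1=G2&G1=1&0=0 G2=G0=0 -> 100

100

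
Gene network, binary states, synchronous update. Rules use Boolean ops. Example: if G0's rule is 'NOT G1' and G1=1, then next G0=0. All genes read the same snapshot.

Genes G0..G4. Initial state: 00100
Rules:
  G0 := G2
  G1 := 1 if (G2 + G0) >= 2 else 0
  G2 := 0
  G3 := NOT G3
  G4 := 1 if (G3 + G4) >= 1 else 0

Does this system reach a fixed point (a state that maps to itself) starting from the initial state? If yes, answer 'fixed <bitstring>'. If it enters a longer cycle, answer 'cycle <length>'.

Step 0: 00100
Step 1: G0=G2=1 G1=(1+0>=2)=0 G2=0(const) G3=NOT G3=NOT 0=1 G4=(0+0>=1)=0 -> 10010
Step 2: G0=G2=0 G1=(0+1>=2)=0 G2=0(const) G3=NOT G3=NOT 1=0 G4=(1+0>=1)=1 -> 00001
Step 3: G0=G2=0 G1=(0+0>=2)=0 G2=0(const) G3=NOT G3=NOT 0=1 G4=(0+1>=1)=1 -> 00011
Step 4: G0=G2=0 G1=(0+0>=2)=0 G2=0(const) G3=NOT G3=NOT 1=0 G4=(1+1>=1)=1 -> 00001
Cycle of length 2 starting at step 2 -> no fixed point

Answer: cycle 2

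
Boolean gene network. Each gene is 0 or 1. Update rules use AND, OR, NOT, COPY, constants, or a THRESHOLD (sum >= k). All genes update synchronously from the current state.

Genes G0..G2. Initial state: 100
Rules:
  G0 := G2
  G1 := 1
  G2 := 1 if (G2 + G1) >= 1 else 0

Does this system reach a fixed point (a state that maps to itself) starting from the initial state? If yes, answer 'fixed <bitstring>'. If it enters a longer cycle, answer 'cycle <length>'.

Step 0: 100
Step 1: G0=G2=0 G1=1(const) G2=(0+0>=1)=0 -> 010
Step 2: G0=G2=0 G1=1(const) G2=(0+1>=1)=1 -> 011
Step 3: G0=G2=1 G1=1(const) G2=(1+1>=1)=1 -> 111
Step 4: G0=G2=1 G1=1(const) G2=(1+1>=1)=1 -> 111
Fixed point reached at step 3: 111

Answer: fixed 111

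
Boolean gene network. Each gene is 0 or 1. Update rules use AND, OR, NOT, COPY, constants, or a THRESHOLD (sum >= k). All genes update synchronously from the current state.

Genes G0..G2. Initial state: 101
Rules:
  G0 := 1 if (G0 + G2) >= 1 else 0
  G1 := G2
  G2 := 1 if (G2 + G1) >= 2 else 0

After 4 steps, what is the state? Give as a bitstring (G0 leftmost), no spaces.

Step 1: G0=(1+1>=1)=1 G1=G2=1 G2=(1+0>=2)=0 -> 110
Step 2: G0=(1+0>=1)=1 G1=G2=0 G2=(0+1>=2)=0 -> 100
Step 3: G0=(1+0>=1)=1 G1=G2=0 G2=(0+0>=2)=0 -> 100
Step 4: G0=(1+0>=1)=1 G1=G2=0 G2=(0+0>=2)=0 -> 100

100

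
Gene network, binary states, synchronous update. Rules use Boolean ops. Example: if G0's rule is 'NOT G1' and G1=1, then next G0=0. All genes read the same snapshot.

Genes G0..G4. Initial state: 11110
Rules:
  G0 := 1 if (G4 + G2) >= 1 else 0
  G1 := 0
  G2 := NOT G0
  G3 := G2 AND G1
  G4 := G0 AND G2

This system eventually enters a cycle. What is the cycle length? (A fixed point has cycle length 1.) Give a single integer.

Answer: 5

Derivation:
Step 0: 11110
Step 1: G0=(0+1>=1)=1 G1=0(const) G2=NOT G0=NOT 1=0 G3=G2&G1=1&1=1 G4=G0&G2=1&1=1 -> 10011
Step 2: G0=(1+0>=1)=1 G1=0(const) G2=NOT G0=NOT 1=0 G3=G2&G1=0&0=0 G4=G0&G2=1&0=0 -> 10000
Step 3: G0=(0+0>=1)=0 G1=0(const) G2=NOT G0=NOT 1=0 G3=G2&G1=0&0=0 G4=G0&G2=1&0=0 -> 00000
Step 4: G0=(0+0>=1)=0 G1=0(const) G2=NOT G0=NOT 0=1 G3=G2&G1=0&0=0 G4=G0&G2=0&0=0 -> 00100
Step 5: G0=(0+1>=1)=1 G1=0(const) G2=NOT G0=NOT 0=1 G3=G2&G1=1&0=0 G4=G0&G2=0&1=0 -> 10100
Step 6: G0=(0+1>=1)=1 G1=0(const) G2=NOT G0=NOT 1=0 G3=G2&G1=1&0=0 G4=G0&G2=1&1=1 -> 10001
Step 7: G0=(1+0>=1)=1 G1=0(const) G2=NOT G0=NOT 1=0 G3=G2&G1=0&0=0 G4=G0&G2=1&0=0 -> 10000
State from step 7 equals state from step 2 -> cycle length 5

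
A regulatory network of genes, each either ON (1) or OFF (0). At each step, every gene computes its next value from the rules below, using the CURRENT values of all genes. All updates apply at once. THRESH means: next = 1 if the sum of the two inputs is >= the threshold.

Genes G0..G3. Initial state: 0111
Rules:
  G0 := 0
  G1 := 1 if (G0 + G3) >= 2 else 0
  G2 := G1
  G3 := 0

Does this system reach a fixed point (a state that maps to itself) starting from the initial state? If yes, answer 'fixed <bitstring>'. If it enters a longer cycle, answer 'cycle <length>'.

Step 0: 0111
Step 1: G0=0(const) G1=(0+1>=2)=0 G2=G1=1 G3=0(const) -> 0010
Step 2: G0=0(const) G1=(0+0>=2)=0 G2=G1=0 G3=0(const) -> 0000
Step 3: G0=0(const) G1=(0+0>=2)=0 G2=G1=0 G3=0(const) -> 0000
Fixed point reached at step 2: 0000

Answer: fixed 0000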